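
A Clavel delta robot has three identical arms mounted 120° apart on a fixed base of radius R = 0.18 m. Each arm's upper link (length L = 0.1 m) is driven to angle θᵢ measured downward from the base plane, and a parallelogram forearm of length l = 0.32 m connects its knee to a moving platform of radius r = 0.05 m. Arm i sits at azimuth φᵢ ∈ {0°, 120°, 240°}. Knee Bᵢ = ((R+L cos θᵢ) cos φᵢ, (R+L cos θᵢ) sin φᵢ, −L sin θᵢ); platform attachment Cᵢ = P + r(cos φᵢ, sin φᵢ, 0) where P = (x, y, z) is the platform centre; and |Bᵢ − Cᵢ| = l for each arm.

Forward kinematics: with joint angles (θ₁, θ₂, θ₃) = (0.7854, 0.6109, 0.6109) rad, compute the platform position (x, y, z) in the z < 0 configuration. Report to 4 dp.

(-0.0180, 0.0000, -0.3043)

arm 1 at φ=0.0°: ρ1 = 0.2007;  O1 = (0.2007, 0.0000, -0.0707)
arm 2 at φ=120.0°: ρ2 = 0.2119;  O2 = (-0.1060, 0.1835, -0.0574)
φ3=240.0°: virtual centre (-0.1060, -0.1835, -0.0574), radius l
|O₂|²−|O₁|² = 0.0029;  |O₃|²−|O₁|² = 0.0029
linear system: -0.6133x+0.3670y = 0.0029−0.0267z; -0.6133x+-0.3670y = 0.0029−0.0267z
Cramer: x(z) = -0.0047+0.0435z;  y(z) = 0.0000-0.0000z
sphere 1 gives Az²+Bz+C=0 with A=1.0019, B=0.1235, C=-0.0552;  B²−4AC=0.2364;  roots -0.3043, 0.1810;  negative root z = -0.3043
x = -0.0180, y = 0.0000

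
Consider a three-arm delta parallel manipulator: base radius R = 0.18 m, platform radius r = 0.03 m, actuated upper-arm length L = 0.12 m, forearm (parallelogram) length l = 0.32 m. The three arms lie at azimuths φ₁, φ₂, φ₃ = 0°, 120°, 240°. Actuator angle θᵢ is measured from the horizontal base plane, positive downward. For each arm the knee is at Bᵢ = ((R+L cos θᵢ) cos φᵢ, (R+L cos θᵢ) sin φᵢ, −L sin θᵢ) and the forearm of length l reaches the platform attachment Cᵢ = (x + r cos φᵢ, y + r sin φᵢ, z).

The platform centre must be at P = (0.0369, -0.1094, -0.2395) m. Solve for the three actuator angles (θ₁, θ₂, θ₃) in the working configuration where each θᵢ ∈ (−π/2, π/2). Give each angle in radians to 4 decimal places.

arm 1 (φ=0.0°): x'=0.0369, y'=-0.1094
  A cos θ + B sin θ = C:  0.1131·cos θ + -0.2395·sin θ = 0.0245
  γ=atan2(-0.2395,0.1131)=-1.1296;  ψ=arccos(0.0925)=1.4782;  θ1=γ+ψ≈0.3486
φ2=120.0° → target in arm frame (-0.1132, 0.0227)
  A cos θ + B sin θ = C:  0.2632·cos θ + -0.2395·sin θ = -0.1631
  √(A²+B²)=0.3559;  θ2 = -0.7383+2.0470 ≈ 1.3087
arm 3 (φ=240.0°): x'=0.0763, y'=0.0867
  A=0.0737, B=-0.2395, C=(l²−L²−A²−y'²−z²)/(2L)=0.0737
  θ3 = atan2(B,A) + arccos(C/0.2506) = -0.0001

θ₁ = 0.3486, θ₂ = 1.3087, θ₃ = -0.0001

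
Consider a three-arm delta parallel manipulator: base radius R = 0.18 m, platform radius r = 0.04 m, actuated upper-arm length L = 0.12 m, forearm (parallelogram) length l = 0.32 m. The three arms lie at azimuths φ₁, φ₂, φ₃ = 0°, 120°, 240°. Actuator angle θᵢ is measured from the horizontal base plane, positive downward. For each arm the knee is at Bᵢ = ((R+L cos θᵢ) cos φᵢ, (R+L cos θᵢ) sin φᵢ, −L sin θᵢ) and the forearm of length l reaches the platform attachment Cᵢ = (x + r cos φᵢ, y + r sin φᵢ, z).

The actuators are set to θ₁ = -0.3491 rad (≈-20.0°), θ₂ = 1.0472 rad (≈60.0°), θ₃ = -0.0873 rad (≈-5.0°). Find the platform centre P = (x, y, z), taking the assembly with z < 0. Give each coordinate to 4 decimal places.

(0.0630, -0.0839, -0.2026)

O1 = (0.2528·cos0.0°, 0.2528·sin0.0°, 0.0410) = (0.2528, 0.0000, 0.0410)
O2 = (0.2000·cos120.0°, 0.2000·sin120.0°, -0.1039) = (-0.1000, 0.1732, -0.1039)
φ3=240.0°: virtual centre (-0.1298, -0.2248, 0.0105), radius l
eliminate P² terms by subtracting sphere 1 from 2 and 3
linear system: -0.7055x+0.3464y = -0.0148−-0.2899z; -0.7651x+-0.4495y = 0.0019−-0.0612z
Cramer: x(z) = 0.0103-0.2603z;  y(z) = -0.0217+0.3069z
quadratic in z: (1.1619)z²+(0.0308)z+(-0.0414)=0, √Δ=0.4400 → z ∈ {-0.2026, 0.1761}; z = -0.2026 (taking z<0)
x = 0.0630, y = -0.0839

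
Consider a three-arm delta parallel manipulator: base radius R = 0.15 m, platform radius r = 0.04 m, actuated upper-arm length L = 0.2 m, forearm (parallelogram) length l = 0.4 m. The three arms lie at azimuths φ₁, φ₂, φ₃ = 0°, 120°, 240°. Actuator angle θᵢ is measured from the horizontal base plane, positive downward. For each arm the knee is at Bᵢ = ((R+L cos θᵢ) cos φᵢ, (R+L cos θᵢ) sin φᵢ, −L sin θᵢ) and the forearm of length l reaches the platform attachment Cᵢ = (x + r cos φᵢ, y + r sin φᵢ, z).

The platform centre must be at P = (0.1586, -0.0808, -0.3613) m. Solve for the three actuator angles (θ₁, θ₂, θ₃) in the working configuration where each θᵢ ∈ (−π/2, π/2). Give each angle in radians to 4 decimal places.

θ₁ = -0.0001, θ₂ = 1.1345, θ₃ = 0.6984

arm 1 (φ=0.0°): x'=0.1586, y'=-0.0808
  A cos θ + B sin θ = C:  -0.0486·cos θ + -0.3613·sin θ = -0.0486
  θ1 = atan2(B,A) + arccos(C/0.3646) = -0.0001
φ2=120.0° → target in arm frame (-0.1493, -0.0970)
  e−x'=0.2593;  (l²−L²−(e−x')²−y'²−z²)/2L = -0.2179
  √(A²+B²)=0.4447;  θ2 = -0.9483+2.0829 ≈ 1.1345
rotate P by −φ3: (-0.0093, 0.1778, -0.3613)
  e−x'=0.1193;  (l²−L²−(e−x')²−y'²−z²)/2L = -0.1409
  √(A²+B²)=0.3805;  θ3 = -1.2518+1.9502 ≈ 0.6984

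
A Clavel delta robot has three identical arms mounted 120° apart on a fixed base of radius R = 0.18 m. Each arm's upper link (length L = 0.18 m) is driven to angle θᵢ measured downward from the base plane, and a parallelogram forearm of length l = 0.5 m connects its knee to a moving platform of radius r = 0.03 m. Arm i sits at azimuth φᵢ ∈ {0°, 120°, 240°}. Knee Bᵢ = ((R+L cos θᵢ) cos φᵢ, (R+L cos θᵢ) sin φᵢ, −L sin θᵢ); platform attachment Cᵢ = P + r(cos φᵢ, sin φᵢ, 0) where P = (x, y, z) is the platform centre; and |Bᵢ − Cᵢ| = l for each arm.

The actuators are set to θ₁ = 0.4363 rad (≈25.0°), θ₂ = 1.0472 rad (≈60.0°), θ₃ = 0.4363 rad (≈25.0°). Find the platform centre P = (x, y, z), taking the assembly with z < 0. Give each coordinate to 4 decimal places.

(0.0637, -0.1103, -0.4951)

φ1=0.0°: virtual centre (0.3131, 0.0000, -0.0761), radius l
arm 2 at φ=120.0°: (R−r)+L cos θ2 = 0.2400;  centre 2 = (-0.1200, 0.2078, -0.1559)
centre 3 = (0.3131·cos240.0°, 0.3131·sin240.0°, -0.0761) = (-0.1566, -0.2712, -0.0761)
eliminate P² terms by subtracting sphere 1 from 2 and 3
plane₁₂: -0.8663x+0.4157y+-0.1596z = -0.0219
Cramer: x(z) = 0.0138-0.1006z;  y(z) = -0.0240+0.1743z
into |P−centre ₁|² = l²: 1.0405z² + 0.2040z + -0.1541 = 0;  Δ = 0.6828;  z = -0.4951 or 0.2990 → z<0 root = -0.4951
x = 0.0637, y = -0.1103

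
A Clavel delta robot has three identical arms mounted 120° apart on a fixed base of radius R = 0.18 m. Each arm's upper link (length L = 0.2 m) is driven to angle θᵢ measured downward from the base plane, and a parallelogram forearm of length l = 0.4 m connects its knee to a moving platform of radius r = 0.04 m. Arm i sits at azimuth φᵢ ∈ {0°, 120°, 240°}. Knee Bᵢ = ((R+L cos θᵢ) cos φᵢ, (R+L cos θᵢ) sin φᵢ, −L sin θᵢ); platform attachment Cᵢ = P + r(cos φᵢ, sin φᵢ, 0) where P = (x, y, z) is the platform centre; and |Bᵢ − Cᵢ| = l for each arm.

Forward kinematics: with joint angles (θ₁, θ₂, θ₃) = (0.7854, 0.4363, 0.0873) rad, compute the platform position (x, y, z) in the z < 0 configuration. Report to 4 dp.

centre 1 = (0.2814·cos0.0°, 0.2814·sin0.0°, -0.1414) = (0.2814, 0.0000, -0.1414)
arm 2 at φ=120.0°: (R−r)+L cos θ2 = 0.3213;  centre 2 = (-0.1606, 0.2782, -0.0845)
centre 3 = (0.3392·cos240.0°, 0.3392·sin240.0°, -0.0174) = (-0.1696, -0.2938, -0.0174)
subtract pairs → two planes through P
plane₁₂: -0.8841x+0.5564y+0.1138z = 0.0112
det = 1.0214;  x = -0.0152+0.2006z,  y = -0.0042+0.1141z
into |P−centre ₁|² = l²: 1.0532z² + 0.1629z + -0.0520 = 0;  Δ = 0.2455;  z = -0.3126 or 0.1579 → z<0 root = -0.3126
x = -0.0779, y = -0.0398

(-0.0779, -0.0398, -0.3126)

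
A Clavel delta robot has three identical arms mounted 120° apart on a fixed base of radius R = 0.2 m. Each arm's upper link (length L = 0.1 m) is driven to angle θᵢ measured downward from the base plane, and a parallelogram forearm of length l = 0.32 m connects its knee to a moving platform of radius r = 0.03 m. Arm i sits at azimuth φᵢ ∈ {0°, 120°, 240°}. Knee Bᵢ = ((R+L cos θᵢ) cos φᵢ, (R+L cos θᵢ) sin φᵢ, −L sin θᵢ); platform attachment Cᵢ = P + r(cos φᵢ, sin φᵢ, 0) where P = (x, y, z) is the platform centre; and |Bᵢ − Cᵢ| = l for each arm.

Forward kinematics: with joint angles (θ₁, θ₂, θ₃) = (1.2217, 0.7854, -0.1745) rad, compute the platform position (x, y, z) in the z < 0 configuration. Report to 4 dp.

arm 1 at φ=0.0°: (R−r)+L cos θ1 = 0.2042;  O1 = (0.2042, 0.0000, -0.0940)
O2 = (0.2407·cos120.0°, 0.2407·sin120.0°, -0.0707) = (-0.1204, 0.2085, -0.0707)
φ3=240.0°: virtual centre (-0.1342, -0.2325, 0.0174), radius l
subtract pairs → two planes through P
[-0.6491 0.4169 0.0465]·P = 0.0124;  [-0.6769 -0.4650 0.2227]·P = 0.0219
Cramer: x(z) = -0.0255+0.1960z;  y(z) = -0.0099+0.1936z
into |P−O₁|² = l²: 1.0759z² + 0.0941z + -0.0407 = 0;  Δ = 0.1841;  z = -0.2431 or 0.1557 → z<0 root = -0.2431
x = -0.0731, y = -0.0570

(-0.0731, -0.0570, -0.2431)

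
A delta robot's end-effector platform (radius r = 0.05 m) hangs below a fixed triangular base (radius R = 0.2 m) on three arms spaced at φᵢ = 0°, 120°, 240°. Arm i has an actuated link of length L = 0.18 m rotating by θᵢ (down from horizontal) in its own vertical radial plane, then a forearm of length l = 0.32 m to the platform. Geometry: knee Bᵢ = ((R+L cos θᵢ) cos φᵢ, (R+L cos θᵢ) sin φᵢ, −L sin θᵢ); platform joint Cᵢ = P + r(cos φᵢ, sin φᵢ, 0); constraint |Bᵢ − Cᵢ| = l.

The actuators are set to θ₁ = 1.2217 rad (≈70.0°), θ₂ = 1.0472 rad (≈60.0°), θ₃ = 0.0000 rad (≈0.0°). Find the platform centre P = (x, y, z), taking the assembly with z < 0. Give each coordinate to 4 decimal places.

(-0.0836, -0.0972, -0.2454)

centre 1 = (0.2116·cos0.0°, 0.2116·sin0.0°, -0.1691) = (0.2116, 0.0000, -0.1691)
centre 2 = (0.2400·cos120.0°, 0.2400·sin120.0°, -0.1559) = (-0.1200, 0.2078, -0.1559)
arm 3 at φ=240.0°: ρ3 = 0.3300;  centre 3 = (-0.1650, -0.2858, 0.0000)
eliminate P² terms by subtracting sphere 1 from 2 and 3
plane₁₂: -0.6631x+0.4157y+0.0265z = 0.0085
Cramer: x(z) = -0.0284+0.2251z;  y(z) = -0.0248+0.2953z
into |P−centre ₁|² = l²: 1.1378z² + 0.2156z + -0.0156 = 0;  Δ = 0.1175;  z = -0.2454 or 0.0559 → z<0 root = -0.2454
x = -0.0836, y = -0.0972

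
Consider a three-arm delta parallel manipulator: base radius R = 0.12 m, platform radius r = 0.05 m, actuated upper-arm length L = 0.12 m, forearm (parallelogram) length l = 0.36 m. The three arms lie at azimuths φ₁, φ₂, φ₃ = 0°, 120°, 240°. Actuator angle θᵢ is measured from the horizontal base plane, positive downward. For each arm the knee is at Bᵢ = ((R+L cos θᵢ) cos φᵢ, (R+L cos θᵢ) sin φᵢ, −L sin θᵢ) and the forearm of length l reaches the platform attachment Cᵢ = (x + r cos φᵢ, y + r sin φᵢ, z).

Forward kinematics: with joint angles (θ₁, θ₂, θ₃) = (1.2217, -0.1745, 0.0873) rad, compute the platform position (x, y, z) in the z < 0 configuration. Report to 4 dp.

(-0.1970, 0.0285, -0.2969)

φ1=0.0°: virtual centre (0.1110, 0.0000, -0.1128), radius l
O2 = (0.1882·cos120.0°, 0.1882·sin120.0°, 0.0208) = (-0.0941, 0.1630, 0.0208)
arm 3 at φ=240.0°: (R−r)+L cos θ3 = 0.1895;  O3 = (-0.0948, -0.1641, -0.0105)
|O₂|²−|O₁|² = 0.0108;  |O₃|²−|O₁|² = 0.0110
[-0.4103 0.3259 0.2672]·P = 0.0108;  [-0.4116 -0.3283 0.2046]·P = 0.0110
Cramer: x(z) = -0.0265+0.5743z;  y(z) = -0.0002-0.0969z
into |P−O₁|² = l²: 1.3392z² + 0.0676z + -0.0980 = 0;  Δ = 0.5293;  z = -0.2969 or 0.2464 → z<0 root = -0.2969
x = -0.1970, y = 0.0285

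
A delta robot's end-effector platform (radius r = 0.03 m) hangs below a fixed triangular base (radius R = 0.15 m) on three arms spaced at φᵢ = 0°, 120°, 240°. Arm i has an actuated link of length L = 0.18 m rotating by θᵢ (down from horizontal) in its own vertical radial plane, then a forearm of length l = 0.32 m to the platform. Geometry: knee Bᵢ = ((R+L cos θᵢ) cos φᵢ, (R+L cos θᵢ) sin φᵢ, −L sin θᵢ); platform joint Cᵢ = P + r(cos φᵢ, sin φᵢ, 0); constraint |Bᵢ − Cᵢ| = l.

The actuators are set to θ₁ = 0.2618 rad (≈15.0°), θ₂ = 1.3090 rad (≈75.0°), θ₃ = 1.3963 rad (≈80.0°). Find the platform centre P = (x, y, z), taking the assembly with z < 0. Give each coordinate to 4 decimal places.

O1 = (0.2939·cos0.0°, 0.2939·sin0.0°, -0.0466) = (0.2939, 0.0000, -0.0466)
O2 = (0.1666·cos120.0°, 0.1666·sin120.0°, -0.1739) = (-0.0833, 0.1443, -0.1739)
O3 = (0.1513·cos240.0°, 0.1513·sin240.0°, -0.1773) = (-0.0756, -0.1310, -0.1773)
|O₂|²−|O₁|² = -0.0305;  |O₃|²−|O₁|² = -0.0342
plane₁₂: -0.7543x+0.2885y+-0.2546z = -0.0305
Cramer: x(z) = 0.0435-0.3459z;  y(z) = 0.0079-0.0220z
sphere 1 gives Az²+Bz+C=0 with A=1.1201, B=0.2660, C=-0.0375;  B²−4AC=0.2387;  roots -0.3369, 0.0994;  negative root z = -0.3369
x = 0.1600, y = 0.0153

(0.1600, 0.0153, -0.3369)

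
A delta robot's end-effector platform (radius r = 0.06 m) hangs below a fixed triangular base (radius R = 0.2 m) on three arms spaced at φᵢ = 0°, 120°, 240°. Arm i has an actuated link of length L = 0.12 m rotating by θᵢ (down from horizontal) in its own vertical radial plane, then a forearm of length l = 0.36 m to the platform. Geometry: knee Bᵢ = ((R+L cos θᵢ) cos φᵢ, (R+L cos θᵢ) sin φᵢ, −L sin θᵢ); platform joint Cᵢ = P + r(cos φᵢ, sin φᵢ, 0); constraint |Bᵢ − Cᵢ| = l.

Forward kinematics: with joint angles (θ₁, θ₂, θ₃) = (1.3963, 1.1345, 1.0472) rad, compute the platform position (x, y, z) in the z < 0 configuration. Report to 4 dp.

(-0.0377, -0.0093, -0.4183)

arm 1 at φ=0.0°: (R−r)+L cos θ1 = 0.1608;  S1 = (0.1608, 0.0000, -0.1182)
S2 = (0.1907·cos120.0°, 0.1907·sin120.0°, -0.1088) = (-0.0954, 0.1652, -0.1088)
φ3=240.0°: virtual centre (-0.1000, -0.1732, -0.1039), radius l
subtract pairs → two planes through P
linear system: -0.5124x+0.3303y = 0.0084−0.0188z; -0.5217x+-0.3464y = 0.0110−0.0285z
det = 0.3498;  x = -0.0186+0.0456z,  y = -0.0036+0.0137z
sphere 1 gives Az²+Bz+C=0 with A=1.0023, B=0.2199, C=-0.0834;  B²−4AC=0.3828;  roots -0.4183, 0.1989;  negative root z = -0.4183
x = -0.0377, y = -0.0093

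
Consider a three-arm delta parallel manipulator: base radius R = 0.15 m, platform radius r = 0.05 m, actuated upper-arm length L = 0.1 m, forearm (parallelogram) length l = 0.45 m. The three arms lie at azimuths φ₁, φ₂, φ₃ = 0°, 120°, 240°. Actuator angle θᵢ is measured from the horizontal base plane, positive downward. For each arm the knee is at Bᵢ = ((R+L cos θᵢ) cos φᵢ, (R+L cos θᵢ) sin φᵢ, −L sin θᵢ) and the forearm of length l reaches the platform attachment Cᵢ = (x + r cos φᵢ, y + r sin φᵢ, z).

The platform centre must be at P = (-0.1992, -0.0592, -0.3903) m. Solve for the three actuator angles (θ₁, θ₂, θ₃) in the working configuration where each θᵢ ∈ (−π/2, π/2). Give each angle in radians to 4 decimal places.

arm 1 (φ=0.0°): x'=-0.1992, y'=-0.0592
  A cos θ + B sin θ = C:  0.2992·cos θ + -0.3903·sin θ = -0.2643
  γ=atan2(-0.3903,0.2992)=-0.9168;  ψ=arccos(-0.5374)=2.1382;  θ1=γ+ψ≈1.2214
φ2=120.0° → target in arm frame (0.0483, 0.2021)
  A=0.0517, B=-0.3903, C=(l²−L²−A²−y'²−z²)/(2L)=-0.0168
  γ=atan2(-0.3903,0.0517)=-1.4392;  ψ=arccos(-0.0426)=1.6134;  θ2=γ+ψ≈0.1742
φ3=240.0° → target in arm frame (0.1509, -0.1429)
  A cos θ + B sin θ = C:  -0.0509·cos θ + -0.3903·sin θ = 0.0858
  √(A²+B²)=0.3936;  θ3 = -1.7004+1.3511 ≈ -0.3493

θ₁ = 1.2214, θ₂ = 0.1742, θ₃ = -0.3493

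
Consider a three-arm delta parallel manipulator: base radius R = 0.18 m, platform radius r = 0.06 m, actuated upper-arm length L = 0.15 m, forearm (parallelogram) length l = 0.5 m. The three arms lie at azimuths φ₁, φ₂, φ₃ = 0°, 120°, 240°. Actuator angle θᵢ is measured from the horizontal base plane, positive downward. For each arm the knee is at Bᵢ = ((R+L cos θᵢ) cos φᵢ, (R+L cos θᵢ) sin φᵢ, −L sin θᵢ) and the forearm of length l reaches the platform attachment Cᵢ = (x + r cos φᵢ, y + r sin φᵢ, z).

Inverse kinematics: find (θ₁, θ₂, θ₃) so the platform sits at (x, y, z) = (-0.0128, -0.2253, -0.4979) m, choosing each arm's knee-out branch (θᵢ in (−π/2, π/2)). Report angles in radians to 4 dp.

θ₁ = 0.8725, θ₂ = 1.3963, θ₃ = 0.0872

arm 1 (φ=0.0°): x'=-0.0128, y'=-0.2253
  A cos θ + B sin θ = C:  0.1328·cos θ + -0.4979·sin θ = -0.2960
  √(A²+B²)=0.5153;  θ1 = -1.3101+2.1827 ≈ 0.8725
arm 2 (φ=120.0°): x'=-0.1887, y'=0.1237
  A=0.3087, B=-0.4979, C=(l²−L²−A²−y'²−z²)/(2L)=-0.4367
  √(A²+B²)=0.5858;  θ2 = -1.0158+2.4121 ≈ 1.3963
rotate P by −φ3: (0.2015, 0.1016, -0.4979)
  A=-0.0815, B=-0.4979, C=(l²−L²−A²−y'²−z²)/(2L)=-0.1245
  θ3 = atan2(B,A) + arccos(C/0.5045) = 0.0872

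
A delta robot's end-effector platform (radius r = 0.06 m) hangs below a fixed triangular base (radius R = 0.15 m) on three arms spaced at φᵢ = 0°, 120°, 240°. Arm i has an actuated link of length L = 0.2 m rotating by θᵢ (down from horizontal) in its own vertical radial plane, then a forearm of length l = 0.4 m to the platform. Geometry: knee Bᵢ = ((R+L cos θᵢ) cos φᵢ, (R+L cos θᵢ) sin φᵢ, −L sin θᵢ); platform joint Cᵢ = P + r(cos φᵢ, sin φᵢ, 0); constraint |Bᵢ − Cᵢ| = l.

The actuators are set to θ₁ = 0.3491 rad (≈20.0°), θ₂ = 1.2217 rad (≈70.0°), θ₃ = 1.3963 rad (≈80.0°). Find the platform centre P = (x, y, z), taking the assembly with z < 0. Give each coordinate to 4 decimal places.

arm 1 at φ=0.0°: (R−r)+L cos θ1 = 0.2779;  centre 1 = (0.2779, 0.0000, -0.0684)
φ2=120.0°: virtual centre (-0.0792, 0.1372, -0.1879), radius l
arm 3 at φ=240.0°: (R−r)+L cos θ3 = 0.1247;  centre 3 = (-0.0624, -0.1080, -0.1970)
subtract pairs → two planes through P
plane₁₂: -0.7143x+0.2744y+-0.2391z = -0.0215
Cramer: x(z) = 0.0358-0.3583z;  y(z) = 0.0148-0.0614z
sphere 1 gives Az²+Bz+C=0 with A=1.1321, B=0.3085, C=-0.0965;  B²−4AC=0.5321;  roots -0.4584, 0.1859;  negative root z = -0.4584
x = 0.2000, y = 0.0430

(0.2000, 0.0430, -0.4584)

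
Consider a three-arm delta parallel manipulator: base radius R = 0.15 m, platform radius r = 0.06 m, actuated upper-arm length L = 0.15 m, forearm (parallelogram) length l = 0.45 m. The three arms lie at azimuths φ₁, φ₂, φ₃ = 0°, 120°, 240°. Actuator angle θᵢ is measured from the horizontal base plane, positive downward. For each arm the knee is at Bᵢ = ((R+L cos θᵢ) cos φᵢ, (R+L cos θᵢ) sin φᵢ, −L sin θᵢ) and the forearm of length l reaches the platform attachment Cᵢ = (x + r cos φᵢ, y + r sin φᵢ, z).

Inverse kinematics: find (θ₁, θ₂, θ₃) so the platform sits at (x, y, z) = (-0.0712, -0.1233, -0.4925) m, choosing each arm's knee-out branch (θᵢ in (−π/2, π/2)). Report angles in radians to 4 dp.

θ₁ = 1.0469, θ₂ = 1.0469, θ₃ = 0.3491

rotate P by −φ1: (-0.0712, -0.1233, -0.4925)
  A cos θ + B sin θ = C:  0.1612·cos θ + -0.4925·sin θ = -0.3458
  √(A²+B²)=0.5182;  θ1 = -1.2545+2.3014 ≈ 1.0469
φ2=120.0° → target in arm frame (-0.0712, 0.1233)
  A cos θ + B sin θ = C:  0.1612·cos θ + -0.4925·sin θ = -0.3458
  γ=atan2(-0.4925,0.1612)=-1.2545;  ψ=arccos(-0.6673)=2.3014;  θ2=γ+ψ≈1.0469
arm 3 (φ=240.0°): x'=0.1424, y'=0.0000
  A cos θ + B sin θ = C:  -0.0524·cos θ + -0.4925·sin θ = -0.2177
  θ3 = atan2(B,A) + arccos(C/0.4953) = 0.3491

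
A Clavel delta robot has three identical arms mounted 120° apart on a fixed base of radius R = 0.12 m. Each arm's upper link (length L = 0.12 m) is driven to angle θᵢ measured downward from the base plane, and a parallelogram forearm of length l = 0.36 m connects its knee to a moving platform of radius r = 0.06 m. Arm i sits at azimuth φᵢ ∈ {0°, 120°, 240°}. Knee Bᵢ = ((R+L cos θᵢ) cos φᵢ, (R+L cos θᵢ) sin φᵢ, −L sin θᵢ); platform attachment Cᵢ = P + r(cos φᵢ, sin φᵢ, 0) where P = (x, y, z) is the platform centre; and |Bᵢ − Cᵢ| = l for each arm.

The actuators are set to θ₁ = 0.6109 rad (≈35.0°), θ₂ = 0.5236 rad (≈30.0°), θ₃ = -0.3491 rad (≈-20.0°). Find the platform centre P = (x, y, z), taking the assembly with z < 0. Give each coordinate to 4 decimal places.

(-0.0783, -0.1104, -0.3167)

arm 1 at φ=0.0°: ρ1 = 0.1583;  centre 1 = (0.1583, 0.0000, -0.0688)
arm 2 at φ=120.0°: ρ2 = 0.1639;  centre 2 = (-0.0820, 0.1420, -0.0600)
φ3=240.0°: virtual centre (-0.0864, -0.1496, 0.0410), radius l
eliminate P² terms by subtracting sphere 1 from 2 and 3
[-0.4805 0.2839 0.0177]·P = 0.0007;  [-0.4894 -0.2992 0.2198]·P = 0.0017
Cramer: x(z) = -0.0025+0.2394z;  y(z) = -0.0018+0.3429z
sphere 1 gives Az²+Bz+C=0 with A=1.1749, B=0.0595, C=-0.0990;  B²−4AC=0.4689;  roots -0.3167, 0.2661;  negative root z = -0.3167
x = -0.0783, y = -0.1104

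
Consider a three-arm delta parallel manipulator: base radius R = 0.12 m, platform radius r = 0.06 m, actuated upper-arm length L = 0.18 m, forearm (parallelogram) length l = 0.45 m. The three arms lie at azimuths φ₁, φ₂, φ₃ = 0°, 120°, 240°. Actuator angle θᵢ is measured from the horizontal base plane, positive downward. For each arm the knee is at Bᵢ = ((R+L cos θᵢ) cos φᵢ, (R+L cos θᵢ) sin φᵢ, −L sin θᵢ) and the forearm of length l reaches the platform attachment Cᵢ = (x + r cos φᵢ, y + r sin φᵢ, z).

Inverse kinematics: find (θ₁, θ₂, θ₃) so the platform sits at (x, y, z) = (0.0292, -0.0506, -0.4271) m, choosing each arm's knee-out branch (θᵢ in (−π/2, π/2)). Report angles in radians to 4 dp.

θ₁ = 0.1748, θ₂ = 0.4363, θ₃ = 0.1748

arm 1 (φ=0.0°): x'=0.0292, y'=-0.0506
  e−x'=0.0308;  (l²−L²−(e−x')²−y'²−z²)/2L = -0.0440
  γ=atan2(-0.4271,0.0308)=-1.4988;  ψ=arccos(-0.1026)=1.6736;  θ1=γ+ψ≈0.1748
φ2=120.0° → target in arm frame (-0.0584, 0.0000)
  A cos θ + B sin θ = C:  0.1184·cos θ + -0.4271·sin θ = -0.0732
  √(A²+B²)=0.4432;  θ2 = -1.3003+1.7366 ≈ 0.4363
rotate P by −φ3: (0.0292, 0.0506, -0.4271)
  e−x'=0.0308;  (l²−L²−(e−x')²−y'²−z²)/2L = -0.0439
  θ3 = atan2(B,A) + arccos(C/0.4282) = 0.1748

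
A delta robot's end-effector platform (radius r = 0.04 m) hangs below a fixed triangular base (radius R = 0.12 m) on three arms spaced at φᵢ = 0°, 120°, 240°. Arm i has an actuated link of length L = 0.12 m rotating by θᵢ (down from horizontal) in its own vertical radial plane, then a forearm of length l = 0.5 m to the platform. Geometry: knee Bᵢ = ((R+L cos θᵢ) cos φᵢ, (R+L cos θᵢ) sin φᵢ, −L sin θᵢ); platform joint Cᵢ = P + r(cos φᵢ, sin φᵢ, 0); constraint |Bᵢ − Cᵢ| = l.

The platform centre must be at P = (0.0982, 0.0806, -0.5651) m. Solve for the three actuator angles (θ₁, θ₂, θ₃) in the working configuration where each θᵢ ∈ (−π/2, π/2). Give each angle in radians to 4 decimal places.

arm 1 (φ=0.0°): x'=0.0982, y'=0.0806
  A cos θ + B sin θ = C:  -0.0182·cos θ + -0.5651·sin θ = -0.3774
  √(A²+B²)=0.5654;  θ1 = -1.6030+2.3015 ≈ 0.6985
arm 2 (φ=120.0°): x'=0.0207, y'=-0.1253
  A=0.0593, B=-0.5651, C=(l²−L²−A²−y'²−z²)/(2L)=-0.4290
  γ=atan2(-0.5651,0.0593)=-1.4662;  ψ=arccos(-0.7551)=2.4265;  θ2=γ+ψ≈0.9603
arm 3 (φ=240.0°): x'=-0.1189, y'=0.0447
  e−x'=0.1989;  (l²−L²−(e−x')²−y'²−z²)/2L = -0.5221
  √(A²+B²)=0.5991;  θ3 = -1.2324+2.6290 ≈ 1.3967

θ₁ = 0.6985, θ₂ = 0.9603, θ₃ = 1.3967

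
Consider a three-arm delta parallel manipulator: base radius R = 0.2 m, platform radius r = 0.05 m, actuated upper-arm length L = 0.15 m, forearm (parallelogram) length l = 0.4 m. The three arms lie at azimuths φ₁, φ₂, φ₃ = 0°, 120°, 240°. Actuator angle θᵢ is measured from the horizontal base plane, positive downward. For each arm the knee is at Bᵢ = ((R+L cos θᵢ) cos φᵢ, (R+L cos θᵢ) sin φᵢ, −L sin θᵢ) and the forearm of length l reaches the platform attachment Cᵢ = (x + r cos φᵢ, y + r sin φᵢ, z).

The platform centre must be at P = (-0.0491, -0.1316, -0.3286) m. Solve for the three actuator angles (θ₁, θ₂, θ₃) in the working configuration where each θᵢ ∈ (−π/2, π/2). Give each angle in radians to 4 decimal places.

rotate P by −φ1: (-0.0491, -0.1316, -0.3286)
  A cos θ + B sin θ = C:  0.1991·cos θ + -0.3286·sin θ = -0.0915
  √(A²+B²)=0.3842;  θ1 = -1.0260+1.8111 ≈ 0.7851
rotate P by −φ2: (-0.0894, 0.1083, -0.3286)
  A=0.2394, B=-0.3286, C=(l²−L²−A²−y'²−z²)/(2L)=-0.1318
  θ2 = atan2(B,A) + arccos(C/0.4066) = 0.9597
φ3=240.0° → target in arm frame (0.1385, 0.0233)
  A cos θ + B sin θ = C:  0.0115·cos θ + -0.3286·sin θ = 0.0962
  θ3 = atan2(B,A) + arccos(C/0.3288) = -0.2619

θ₁ = 0.7851, θ₂ = 0.9597, θ₃ = -0.2619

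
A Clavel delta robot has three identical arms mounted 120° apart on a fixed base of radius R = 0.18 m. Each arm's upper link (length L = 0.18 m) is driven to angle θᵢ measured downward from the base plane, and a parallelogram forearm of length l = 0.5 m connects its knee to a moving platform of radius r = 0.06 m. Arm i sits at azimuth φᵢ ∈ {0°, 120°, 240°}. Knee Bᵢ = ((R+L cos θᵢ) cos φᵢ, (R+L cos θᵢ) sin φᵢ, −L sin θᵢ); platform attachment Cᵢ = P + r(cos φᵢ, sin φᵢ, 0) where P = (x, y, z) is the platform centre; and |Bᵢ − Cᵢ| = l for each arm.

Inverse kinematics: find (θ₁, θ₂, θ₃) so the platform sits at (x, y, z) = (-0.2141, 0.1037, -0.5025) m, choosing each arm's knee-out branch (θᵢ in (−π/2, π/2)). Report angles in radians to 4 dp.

θ₁ = 1.3964, θ₂ = 0.1745, θ₃ = 0.7854

φ1=0.0° → target in arm frame (-0.2141, 0.1037)
  e−x'=0.3341;  (l²−L²−(e−x')²−y'²−z²)/2L = -0.4369
  θ1 = atan2(B,A) + arccos(C/0.6034) = 1.3964
φ2=120.0° → target in arm frame (0.1969, 0.1336)
  A=-0.0769, B=-0.5025, C=(l²−L²−A²−y'²−z²)/(2L)=-0.1629
  γ=atan2(-0.5025,-0.0769)=-1.7226;  ψ=arccos(-0.3205)=1.8971;  θ2=γ+ψ≈0.1745
arm 3 (φ=240.0°): x'=0.0172, y'=-0.2373
  A=0.1028, B=-0.5025, C=(l²−L²−A²−y'²−z²)/(2L)=-0.2827
  θ3 = atan2(B,A) + arccos(C/0.5129) = 0.7854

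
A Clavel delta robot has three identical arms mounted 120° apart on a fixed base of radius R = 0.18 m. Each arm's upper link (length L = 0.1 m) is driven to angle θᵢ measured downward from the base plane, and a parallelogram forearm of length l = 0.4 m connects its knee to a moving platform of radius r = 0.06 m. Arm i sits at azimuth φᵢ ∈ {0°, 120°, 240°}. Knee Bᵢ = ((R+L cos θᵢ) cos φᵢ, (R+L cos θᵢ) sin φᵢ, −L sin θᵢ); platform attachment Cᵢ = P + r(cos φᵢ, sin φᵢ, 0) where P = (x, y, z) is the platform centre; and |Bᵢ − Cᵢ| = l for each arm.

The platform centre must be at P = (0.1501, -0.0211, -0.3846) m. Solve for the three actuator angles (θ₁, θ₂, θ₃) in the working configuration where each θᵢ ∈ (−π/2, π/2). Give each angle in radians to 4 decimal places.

arm 1 (φ=0.0°): x'=0.1501, y'=-0.0211
  e−x'=-0.0301;  (l²−L²−(e−x')²−y'²−z²)/2L = 0.0037
  √(A²+B²)=0.3858;  θ1 = -1.6489+1.5613 ≈ -0.0876
φ2=120.0° → target in arm frame (-0.0933, -0.1194)
  A=0.2133, B=-0.3846, C=(l²−L²−A²−y'²−z²)/(2L)=-0.2884
  γ=atan2(-0.3846,0.2133)=-1.0644;  ψ=arccos(-0.6559)=2.2861;  θ2=γ+ψ≈1.2217
φ3=240.0° → target in arm frame (-0.0568, 0.1405)
  A=0.1768, B=-0.3846, C=(l²−L²−A²−y'²−z²)/(2L)=-0.2446
  θ3 = atan2(B,A) + arccos(C/0.4233) = 1.0469

θ₁ = -0.0876, θ₂ = 1.2217, θ₃ = 1.0469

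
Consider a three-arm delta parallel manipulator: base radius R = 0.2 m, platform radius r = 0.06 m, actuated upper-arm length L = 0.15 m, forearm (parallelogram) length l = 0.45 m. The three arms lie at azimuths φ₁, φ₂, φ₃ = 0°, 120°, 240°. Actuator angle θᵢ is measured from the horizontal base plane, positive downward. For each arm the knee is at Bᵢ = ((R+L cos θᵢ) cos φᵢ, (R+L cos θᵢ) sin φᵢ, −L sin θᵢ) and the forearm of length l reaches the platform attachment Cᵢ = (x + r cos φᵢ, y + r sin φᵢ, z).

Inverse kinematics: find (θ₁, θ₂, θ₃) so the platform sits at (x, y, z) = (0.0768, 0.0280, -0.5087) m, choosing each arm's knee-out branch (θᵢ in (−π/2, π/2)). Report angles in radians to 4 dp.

arm 1 (φ=0.0°): x'=0.0768, y'=0.0280
  A=0.0632, B=-0.5087, C=(l²−L²−A²−y'²−z²)/(2L)=-0.2785
  γ=atan2(-0.5087,0.0632)=-1.4472;  ψ=arccos(-0.5433)=2.1452;  θ1=γ+ψ≈0.6980
rotate P by −φ2: (-0.0142, -0.0805, -0.5087)
  e−x'=0.1542;  (l²−L²−(e−x')²−y'²−z²)/2L = -0.3634
  γ=atan2(-0.5087,0.1542)=-1.2766;  ψ=arccos(-0.6837)=2.3236;  θ2=γ+ψ≈1.0470
rotate P by −φ3: (-0.0626, 0.0525, -0.5087)
  e−x'=0.2026;  (l²−L²−(e−x')²−y'²−z²)/2L = -0.4087
  γ=atan2(-0.5087,0.2026)=-1.1917;  ψ=arccos(-0.7463)=2.4133;  θ3=γ+ψ≈1.2216

θ₁ = 0.6980, θ₂ = 1.0470, θ₃ = 1.2216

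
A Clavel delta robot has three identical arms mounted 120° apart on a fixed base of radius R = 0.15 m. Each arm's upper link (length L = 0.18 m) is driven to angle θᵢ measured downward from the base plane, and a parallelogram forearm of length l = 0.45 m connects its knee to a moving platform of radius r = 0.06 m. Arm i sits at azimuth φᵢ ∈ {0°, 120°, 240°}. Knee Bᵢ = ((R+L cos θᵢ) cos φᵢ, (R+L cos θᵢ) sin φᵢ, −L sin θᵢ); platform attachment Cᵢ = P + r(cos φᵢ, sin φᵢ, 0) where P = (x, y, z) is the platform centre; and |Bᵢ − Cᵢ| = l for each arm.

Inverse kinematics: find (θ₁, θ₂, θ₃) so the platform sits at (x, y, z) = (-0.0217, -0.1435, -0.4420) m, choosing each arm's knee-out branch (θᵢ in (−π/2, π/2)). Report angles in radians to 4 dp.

θ₁ = 0.6109, θ₂ = 0.8728, θ₃ = 0.0876

φ1=0.0° → target in arm frame (-0.0217, -0.1435)
  A=0.1117, B=-0.4420, C=(l²−L²−A²−y'²−z²)/(2L)=-0.1620
  γ=atan2(-0.4420,0.1117)=-1.3233;  ψ=arccos(-0.3554)=1.9342;  θ1=γ+ψ≈0.6109
arm 2 (φ=120.0°): x'=-0.1134, y'=0.0905
  A cos θ + B sin θ = C:  0.2034·cos θ + -0.4420·sin θ = -0.2079
  √(A²+B²)=0.4866;  θ2 = -1.1395+2.0123 ≈ 0.8728
arm 3 (φ=240.0°): x'=0.1351, y'=0.0530
  e−x'=-0.0451;  (l²−L²−(e−x')²−y'²−z²)/2L = -0.0836
  γ=atan2(-0.4420,-0.0451)=-1.6725;  ψ=arccos(-0.1882)=1.7601;  θ3=γ+ψ≈0.0876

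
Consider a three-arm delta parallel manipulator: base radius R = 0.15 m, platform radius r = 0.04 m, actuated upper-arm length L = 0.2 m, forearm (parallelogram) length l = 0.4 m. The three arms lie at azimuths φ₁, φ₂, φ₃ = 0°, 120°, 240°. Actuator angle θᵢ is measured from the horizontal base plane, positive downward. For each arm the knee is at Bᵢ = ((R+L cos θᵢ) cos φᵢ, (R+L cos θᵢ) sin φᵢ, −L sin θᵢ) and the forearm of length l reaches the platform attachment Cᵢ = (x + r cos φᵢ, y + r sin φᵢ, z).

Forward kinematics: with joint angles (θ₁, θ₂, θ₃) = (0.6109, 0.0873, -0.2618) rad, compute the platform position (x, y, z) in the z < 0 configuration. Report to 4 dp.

arm 1 at φ=0.0°: (R−r)+L cos θ1 = 0.2738;  O1 = (0.2738, 0.0000, -0.1147)
arm 2 at φ=120.0°: (R−r)+L cos θ2 = 0.3092;  O2 = (-0.1546, 0.2678, -0.0174)
O3 = (0.3032·cos240.0°, 0.3032·sin240.0°, 0.0518) = (-0.1516, -0.2626, 0.0518)
|O₂|²−|O₁|² = 0.0078;  |O₃|²−|O₁|² = 0.0065
plane₁₂: -0.8569x+0.5356y+0.1946z = 0.0078
det = 0.9057;  x = -0.0083+0.3097z,  y = 0.0012+0.1322z
into |P−O₁|² = l²: 1.1134z² + 0.0550z + -0.0672 = 0;  Δ = 0.3024;  z = -0.2716 or 0.2223 → z<0 root = -0.2716
x = -0.0925, y = -0.0347

(-0.0925, -0.0347, -0.2716)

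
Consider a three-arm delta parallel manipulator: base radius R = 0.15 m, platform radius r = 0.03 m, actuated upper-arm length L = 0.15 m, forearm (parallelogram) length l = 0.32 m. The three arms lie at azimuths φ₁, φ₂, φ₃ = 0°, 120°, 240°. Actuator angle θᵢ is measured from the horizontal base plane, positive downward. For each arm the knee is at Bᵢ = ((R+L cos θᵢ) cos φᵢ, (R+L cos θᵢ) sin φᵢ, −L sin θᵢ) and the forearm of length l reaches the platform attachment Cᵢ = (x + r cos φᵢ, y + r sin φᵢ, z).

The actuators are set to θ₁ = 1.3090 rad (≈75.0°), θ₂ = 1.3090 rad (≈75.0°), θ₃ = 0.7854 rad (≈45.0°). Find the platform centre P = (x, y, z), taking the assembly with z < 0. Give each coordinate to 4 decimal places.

(-0.0379, -0.0656, -0.3886)

φ1=0.0°: virtual centre (0.1588, 0.0000, -0.1449), radius l
φ2=120.0°: virtual centre (-0.0794, 0.1375, -0.1449), radius l
φ3=240.0°: virtual centre (-0.1130, -0.1958, -0.1061), radius l
|centre ₂|²−|centre ₁|² = 0.0000;  |centre ₃|²−|centre ₁|² = 0.0161
plane₁₂: -0.4765x+0.2751y+0.0000z = 0.0000
Cramer: x(z) = -0.0132+0.0635z;  y(z) = -0.0229+0.1101z
sphere 1 gives Az²+Bz+C=0 with A=1.0162, B=0.2629, C=-0.0513;  B²−4AC=0.2776;  roots -0.3886, 0.1299;  negative root z = -0.3886
x = -0.0379, y = -0.0656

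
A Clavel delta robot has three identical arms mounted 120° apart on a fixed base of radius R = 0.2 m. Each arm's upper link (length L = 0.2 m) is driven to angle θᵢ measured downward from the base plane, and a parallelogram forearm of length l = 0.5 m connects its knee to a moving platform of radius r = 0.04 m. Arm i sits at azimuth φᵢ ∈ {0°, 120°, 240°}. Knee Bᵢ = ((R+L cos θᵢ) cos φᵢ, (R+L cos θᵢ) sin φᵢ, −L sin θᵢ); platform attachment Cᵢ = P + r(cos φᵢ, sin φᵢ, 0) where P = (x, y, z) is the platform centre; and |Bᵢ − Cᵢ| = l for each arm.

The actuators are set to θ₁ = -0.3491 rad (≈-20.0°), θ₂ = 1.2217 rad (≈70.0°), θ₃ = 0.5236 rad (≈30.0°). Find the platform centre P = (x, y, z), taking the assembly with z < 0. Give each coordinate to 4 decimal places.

arm 1 at φ=0.0°: (R−r)+L cos θ1 = 0.3479;  O1 = (0.3479, 0.0000, 0.0684)
φ2=120.0°: virtual centre (-0.1142, 0.1978, -0.1879), radius l
φ3=240.0°: virtual centre (-0.1666, -0.2886, -0.1000), radius l
|O₂|²−|O₁|² = -0.0382;  |O₃|²−|O₁|² = -0.0047
plane₁₂: -0.9243x+0.3956y+-0.5127z = -0.0382
det = 0.9405;  x = 0.0255+-0.4563z,  y = -0.0372+0.2300z
sphere 1 gives Az²+Bz+C=0 with A=1.2611, B=0.1403, C=-0.1399;  B²−4AC=0.7256;  roots -0.3934, 0.2821;  negative root z = -0.3934
x = 0.2049, y = -0.1277

(0.2049, -0.1277, -0.3934)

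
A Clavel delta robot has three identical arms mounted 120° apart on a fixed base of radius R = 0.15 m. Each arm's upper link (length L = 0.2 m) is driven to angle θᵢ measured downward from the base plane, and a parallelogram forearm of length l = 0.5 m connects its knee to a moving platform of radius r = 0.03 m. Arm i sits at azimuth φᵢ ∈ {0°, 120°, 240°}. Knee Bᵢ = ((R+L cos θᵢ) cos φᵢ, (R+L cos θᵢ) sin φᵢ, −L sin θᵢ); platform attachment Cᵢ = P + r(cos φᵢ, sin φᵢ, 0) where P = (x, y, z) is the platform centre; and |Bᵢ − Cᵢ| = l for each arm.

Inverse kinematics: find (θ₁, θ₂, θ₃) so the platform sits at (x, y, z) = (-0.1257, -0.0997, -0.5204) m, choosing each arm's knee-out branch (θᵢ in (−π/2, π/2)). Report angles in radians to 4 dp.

rotate P by −φ1: (-0.1257, -0.0997, -0.5204)
  A=0.2457, B=-0.5204, C=(l²−L²−A²−y'²−z²)/(2L)=-0.3278
  γ=atan2(-0.5204,0.2457)=-1.1297;  ψ=arccos(-0.5696)=2.1768;  θ1=γ+ψ≈1.0472
φ2=120.0° → target in arm frame (-0.0235, 0.1587)
  e−x'=0.1435;  (l²−L²−(e−x')²−y'²−z²)/2L = -0.2665
  θ2 = atan2(B,A) + arccos(C/0.5398) = 0.7853
rotate P by −φ3: (0.1492, -0.0590, -0.5204)
  A=-0.0292, B=-0.5204, C=(l²−L²−A²−y'²−z²)/(2L)=-0.1629
  γ=atan2(-0.5204,-0.0292)=-1.6268;  ψ=arccos(-0.3125)=1.8886;  θ3=γ+ψ≈0.2618

θ₁ = 1.0472, θ₂ = 0.7853, θ₃ = 0.2618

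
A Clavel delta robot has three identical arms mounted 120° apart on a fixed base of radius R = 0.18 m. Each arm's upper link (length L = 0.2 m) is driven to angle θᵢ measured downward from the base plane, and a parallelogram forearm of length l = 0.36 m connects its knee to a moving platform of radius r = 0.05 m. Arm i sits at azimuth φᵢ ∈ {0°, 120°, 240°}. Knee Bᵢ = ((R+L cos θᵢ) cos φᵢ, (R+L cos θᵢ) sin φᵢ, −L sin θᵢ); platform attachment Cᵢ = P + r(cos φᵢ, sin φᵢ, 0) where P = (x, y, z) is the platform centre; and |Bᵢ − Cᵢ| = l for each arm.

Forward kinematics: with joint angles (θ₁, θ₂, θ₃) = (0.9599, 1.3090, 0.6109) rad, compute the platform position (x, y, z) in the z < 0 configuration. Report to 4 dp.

(0.0066, -0.1141, -0.4085)

arm 1 at φ=0.0°: (R−r)+L cos θ1 = 0.2447;  S1 = (0.2447, 0.0000, -0.1638)
arm 2 at φ=120.0°: (R−r)+L cos θ2 = 0.1818;  S2 = (-0.0909, 0.1574, -0.1932)
arm 3 at φ=240.0°: (R−r)+L cos θ3 = 0.2938;  S3 = (-0.1469, -0.2545, -0.1147)
eliminate P² terms by subtracting sphere 1 from 2 and 3
[-0.6712 0.3148 -0.0587]·P = -0.0164;  [-0.7833 -0.5089 0.0982]·P = 0.0128
det = 0.5882;  x = 0.0073+0.0018z,  y = -0.0364+0.1903z
into |P−S₁|² = l²: 1.0362z² + 0.3130z + -0.0451 = 0;  Δ = 0.2848;  z = -0.4085 or 0.1065 → z<0 root = -0.4085
x = 0.0066, y = -0.1141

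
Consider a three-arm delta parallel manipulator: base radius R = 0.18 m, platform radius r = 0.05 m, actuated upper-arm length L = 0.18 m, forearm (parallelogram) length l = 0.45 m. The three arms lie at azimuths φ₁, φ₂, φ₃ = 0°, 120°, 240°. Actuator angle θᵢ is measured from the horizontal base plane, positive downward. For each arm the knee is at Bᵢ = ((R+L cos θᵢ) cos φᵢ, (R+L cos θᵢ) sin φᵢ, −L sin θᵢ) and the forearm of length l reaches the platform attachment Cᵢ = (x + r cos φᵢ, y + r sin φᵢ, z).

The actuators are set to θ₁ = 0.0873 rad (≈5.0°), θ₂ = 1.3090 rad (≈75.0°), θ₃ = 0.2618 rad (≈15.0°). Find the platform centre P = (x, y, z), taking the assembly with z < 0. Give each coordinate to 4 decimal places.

(0.1291, -0.1781, -0.3876)

centre 1 = (0.3093·cos0.0°, 0.3093·sin0.0°, -0.0157) = (0.3093, 0.0000, -0.0157)
φ2=120.0°: virtual centre (-0.0883, 0.1529, -0.1739), radius l
φ3=240.0°: virtual centre (-0.1519, -0.2632, -0.0466), radius l
|centre ₂|²−|centre ₁|² = -0.0345;  |centre ₃|²−|centre ₁|² = -0.0014
plane₁₂: -0.7952x+0.3059y+-0.3163z = -0.0345
det = 0.7007;  x = 0.0265+-0.2646z,  y = -0.0438+0.3464z
sphere 1 gives Az²+Bz+C=0 with A=1.1900, B=0.1507, C=-0.1204;  B²−4AC=0.5957;  roots -0.3876, 0.2610;  negative root z = -0.3876
x = 0.1291, y = -0.1781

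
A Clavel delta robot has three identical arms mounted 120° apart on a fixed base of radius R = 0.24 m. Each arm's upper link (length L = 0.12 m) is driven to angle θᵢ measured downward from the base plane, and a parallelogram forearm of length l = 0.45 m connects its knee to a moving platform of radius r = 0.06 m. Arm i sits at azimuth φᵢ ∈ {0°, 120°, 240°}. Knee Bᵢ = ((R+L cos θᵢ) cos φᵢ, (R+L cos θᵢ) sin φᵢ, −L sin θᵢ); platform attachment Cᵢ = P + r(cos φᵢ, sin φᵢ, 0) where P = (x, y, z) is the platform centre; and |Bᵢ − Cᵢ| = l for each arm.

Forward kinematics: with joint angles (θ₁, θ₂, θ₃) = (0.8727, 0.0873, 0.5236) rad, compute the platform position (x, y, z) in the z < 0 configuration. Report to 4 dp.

centre 1 = (0.2571·cos0.0°, 0.2571·sin0.0°, -0.0919) = (0.2571, 0.0000, -0.0919)
arm 2 at φ=120.0°: ρ2 = 0.2995;  centre 2 = (-0.1498, 0.2594, -0.0105)
centre 3 = (0.2839·cos240.0°, 0.2839·sin240.0°, -0.0600) = (-0.1420, -0.2459, -0.0600)
|centre ₂|²−|centre ₁|² = 0.0153;  |centre ₃|²−|centre ₁|² = 0.0096
plane₁₂: -0.8138x+0.5188y+0.1629z = 0.0153
Cramer: x(z) = -0.0154+0.1391z;  y(z) = 0.0053-0.0959z
quadratic in z: (1.0285)z²+(0.1070)z+(-0.1198)=0, √Δ=0.7101 → z ∈ {-0.3972, 0.2931}; z = -0.3972 (taking z<0)
x = -0.0706, y = 0.0434

(-0.0706, 0.0434, -0.3972)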